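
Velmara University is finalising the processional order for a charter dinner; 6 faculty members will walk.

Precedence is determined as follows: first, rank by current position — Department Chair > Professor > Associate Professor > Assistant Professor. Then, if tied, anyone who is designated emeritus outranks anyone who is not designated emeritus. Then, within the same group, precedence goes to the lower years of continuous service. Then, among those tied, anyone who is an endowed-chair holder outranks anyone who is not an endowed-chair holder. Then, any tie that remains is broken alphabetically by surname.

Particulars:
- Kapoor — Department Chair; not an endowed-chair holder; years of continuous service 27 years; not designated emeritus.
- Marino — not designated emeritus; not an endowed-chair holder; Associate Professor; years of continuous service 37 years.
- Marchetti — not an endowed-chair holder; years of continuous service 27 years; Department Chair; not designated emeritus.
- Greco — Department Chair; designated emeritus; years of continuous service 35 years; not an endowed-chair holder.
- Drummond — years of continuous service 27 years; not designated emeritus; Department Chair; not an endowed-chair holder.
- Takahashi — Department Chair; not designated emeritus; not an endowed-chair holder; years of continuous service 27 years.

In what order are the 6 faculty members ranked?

Greco, Drummond, Kapoor, Marchetti, Takahashi, Marino

By current position: Greco, Drummond, Kapoor, Marchetti and Takahashi (Department Chair); then Marino (Associate Professor).
Among Greco, Drummond, Kapoor, Marchetti and Takahashi, designated emeritus before not designated emeritus: Greco (designated emeritus) before Drummond, Kapoor, Marchetti and Takahashi (not designated emeritus).
Drummond, Kapoor, Marchetti and Takahashi all have years of continuous service 27 years, so the next rule applies.
Drummond, Kapoor, Marchetti and Takahashi are each not an endowed-chair holder, so the next rule applies.
Among Drummond, Kapoor, Marchetti and Takahashi, alphabetically by surname: Drummond before Kapoor before Marchetti before Takahashi.
Full order: Greco, Drummond, Kapoor, Marchetti, Takahashi, Marino.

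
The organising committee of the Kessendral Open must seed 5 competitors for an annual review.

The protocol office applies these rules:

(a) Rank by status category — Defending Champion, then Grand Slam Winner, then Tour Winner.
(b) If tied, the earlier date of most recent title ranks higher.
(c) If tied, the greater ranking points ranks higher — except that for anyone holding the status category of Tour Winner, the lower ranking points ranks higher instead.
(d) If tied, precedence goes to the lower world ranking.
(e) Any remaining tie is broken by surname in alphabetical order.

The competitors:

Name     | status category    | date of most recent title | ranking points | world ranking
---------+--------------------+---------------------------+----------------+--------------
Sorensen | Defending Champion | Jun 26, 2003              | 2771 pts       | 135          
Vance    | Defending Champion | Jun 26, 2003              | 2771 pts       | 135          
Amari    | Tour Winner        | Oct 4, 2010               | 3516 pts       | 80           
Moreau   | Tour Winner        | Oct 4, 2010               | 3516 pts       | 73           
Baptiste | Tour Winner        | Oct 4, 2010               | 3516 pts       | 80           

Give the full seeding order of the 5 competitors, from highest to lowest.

Sorensen, Vance, Moreau, Amari, Baptiste

By status category: Sorensen and Vance (Defending Champion); then Moreau, Amari and Baptiste (Tour Winner).
Sorensen and Vance both have date of most recent title Jun 26, 2003, so the next rule applies.
Sorensen and Vance both have ranking points 2771 pts, so the next rule applies.
Sorensen and Vance both have world ranking 135, so the next rule applies.
Among Sorensen and Vance, alphabetically by surname: Sorensen before Vance.
Moreau, Amari and Baptiste all have date of most recent title Oct 4, 2010, so the next rule applies.
Moreau, Amari and Baptiste all have ranking points 3516 pts, so the next rule applies.
Among Moreau, Amari and Baptiste, by world ranking (lower first): Moreau (73) before Amari and Baptiste (80).
Among Amari and Baptiste, alphabetically by surname: Amari before Baptiste.
Full order: Sorensen, Vance, Moreau, Amari, Baptiste.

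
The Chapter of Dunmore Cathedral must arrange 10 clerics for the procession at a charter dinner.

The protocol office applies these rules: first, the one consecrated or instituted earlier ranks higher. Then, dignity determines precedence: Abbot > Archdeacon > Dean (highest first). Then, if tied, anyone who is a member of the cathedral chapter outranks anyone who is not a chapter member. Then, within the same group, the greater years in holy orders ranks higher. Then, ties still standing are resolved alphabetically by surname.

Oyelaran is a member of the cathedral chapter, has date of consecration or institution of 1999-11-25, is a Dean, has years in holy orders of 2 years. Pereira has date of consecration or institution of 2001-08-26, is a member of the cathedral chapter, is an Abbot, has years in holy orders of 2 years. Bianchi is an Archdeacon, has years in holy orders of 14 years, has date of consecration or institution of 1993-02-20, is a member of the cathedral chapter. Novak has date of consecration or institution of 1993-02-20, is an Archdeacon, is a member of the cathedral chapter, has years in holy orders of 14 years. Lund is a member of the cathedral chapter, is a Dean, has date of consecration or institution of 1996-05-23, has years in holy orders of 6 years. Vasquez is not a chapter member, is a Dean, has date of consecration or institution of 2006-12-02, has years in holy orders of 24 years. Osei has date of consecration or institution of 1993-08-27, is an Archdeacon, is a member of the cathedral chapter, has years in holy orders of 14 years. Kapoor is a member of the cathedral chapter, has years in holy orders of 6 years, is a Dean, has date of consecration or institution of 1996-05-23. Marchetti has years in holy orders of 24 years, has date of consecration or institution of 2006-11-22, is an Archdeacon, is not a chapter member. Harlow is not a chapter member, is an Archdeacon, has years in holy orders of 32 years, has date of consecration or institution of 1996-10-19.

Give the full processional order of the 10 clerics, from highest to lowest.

By date of consecration or institution (earlier first): Bianchi and Novak (both 1993-02-20); then Osei (1993-08-27); then Kapoor and Lund (both 1996-05-23); then Harlow (1996-10-19); then Oyelaran (1999-11-25); then Pereira (2001-08-26); then Marchetti (2006-11-22); then Vasquez (2006-12-02).
Bianchi and Novak are each Archdeacon, so the next rule applies.
Bianchi and Novak are each a member of the cathedral chapter, so the next rule applies.
Bianchi and Novak both have years in holy orders 14 years, so the next rule applies.
Among Bianchi and Novak, alphabetically by surname: Bianchi before Novak.
Kapoor and Lund are each Dean, so the next rule applies.
Kapoor and Lund are each a member of the cathedral chapter, so the next rule applies.
Kapoor and Lund both have years in holy orders 6 years, so the next rule applies.
Among Kapoor and Lund, alphabetically by surname: Kapoor before Lund.
Full order: Bianchi, Novak, Osei, Kapoor, Lund, Harlow, Oyelaran, Pereira, Marchetti, Vasquez.

Bianchi, Novak, Osei, Kapoor, Lund, Harlow, Oyelaran, Pereira, Marchetti, Vasquez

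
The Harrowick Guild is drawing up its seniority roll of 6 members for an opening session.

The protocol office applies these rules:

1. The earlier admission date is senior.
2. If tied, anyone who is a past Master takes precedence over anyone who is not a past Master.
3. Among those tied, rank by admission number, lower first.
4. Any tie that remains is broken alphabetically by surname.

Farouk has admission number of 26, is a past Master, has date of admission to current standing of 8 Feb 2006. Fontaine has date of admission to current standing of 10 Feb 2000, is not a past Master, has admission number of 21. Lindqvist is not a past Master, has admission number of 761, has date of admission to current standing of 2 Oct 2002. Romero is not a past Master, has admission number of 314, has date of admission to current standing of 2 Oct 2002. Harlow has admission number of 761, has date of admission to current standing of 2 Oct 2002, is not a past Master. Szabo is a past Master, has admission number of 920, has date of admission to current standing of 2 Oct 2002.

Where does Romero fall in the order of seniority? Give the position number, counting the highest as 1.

3

By date of admission to current standing (earlier first): Fontaine (10 Feb 2000); then Szabo, Romero, Harlow and Lindqvist (each 2 Oct 2002); then Farouk (8 Feb 2006).
Among Szabo, Romero, Harlow and Lindqvist, a past Master before not a past Master: Szabo (a past Master) before Romero, Harlow and Lindqvist (not a past Master).
Among Romero, Harlow and Lindqvist, by admission number (lower first): Romero (314) before Harlow and Lindqvist (761).
Among Harlow and Lindqvist, alphabetically by surname: Harlow before Lindqvist.
Order: Fontaine, Szabo, Romero, Harlow, Lindqvist, Farouk. So position 3.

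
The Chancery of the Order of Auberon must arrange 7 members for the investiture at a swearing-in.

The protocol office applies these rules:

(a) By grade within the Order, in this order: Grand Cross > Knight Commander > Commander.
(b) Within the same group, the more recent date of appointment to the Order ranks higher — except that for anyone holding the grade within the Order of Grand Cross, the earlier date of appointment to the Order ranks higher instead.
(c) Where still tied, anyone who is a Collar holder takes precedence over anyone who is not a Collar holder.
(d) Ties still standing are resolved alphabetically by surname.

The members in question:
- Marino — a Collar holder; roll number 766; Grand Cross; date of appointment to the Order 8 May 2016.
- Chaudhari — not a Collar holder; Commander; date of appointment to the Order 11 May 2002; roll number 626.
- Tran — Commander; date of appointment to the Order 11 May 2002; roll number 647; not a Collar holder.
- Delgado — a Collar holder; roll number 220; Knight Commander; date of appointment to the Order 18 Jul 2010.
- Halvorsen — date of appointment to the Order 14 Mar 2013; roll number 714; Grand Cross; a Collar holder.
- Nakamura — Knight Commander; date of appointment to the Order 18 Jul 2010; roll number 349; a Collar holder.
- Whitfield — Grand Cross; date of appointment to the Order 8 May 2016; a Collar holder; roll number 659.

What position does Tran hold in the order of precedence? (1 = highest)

By grade within the Order: Halvorsen, Marino and Whitfield (Grand Cross); then Delgado and Nakamura (Knight Commander); then Chaudhari and Tran (Commander).
Among Halvorsen, Marino and Whitfield, by date of appointment to the Order (earlier first) (reversed rule for this group): Halvorsen (14 Mar 2013) before Marino and Whitfield (8 May 2016).
Marino and Whitfield are each a Collar holder, so the next rule applies.
Among Marino and Whitfield, alphabetically by surname: Marino before Whitfield.
Delgado and Nakamura both have date of appointment to the Order 18 Jul 2010, so the next rule applies.
Delgado and Nakamura are each a Collar holder, so the next rule applies.
Among Delgado and Nakamura, alphabetically by surname: Delgado before Nakamura.
Chaudhari and Tran both have date of appointment to the Order 11 May 2002, so the next rule applies.
Chaudhari and Tran are each not a Collar holder, so the next rule applies.
Among Chaudhari and Tran, alphabetically by surname: Chaudhari before Tran.
Order: Halvorsen, Marino, Whitfield, Delgado, Nakamura, Chaudhari, Tran. So position 7.

7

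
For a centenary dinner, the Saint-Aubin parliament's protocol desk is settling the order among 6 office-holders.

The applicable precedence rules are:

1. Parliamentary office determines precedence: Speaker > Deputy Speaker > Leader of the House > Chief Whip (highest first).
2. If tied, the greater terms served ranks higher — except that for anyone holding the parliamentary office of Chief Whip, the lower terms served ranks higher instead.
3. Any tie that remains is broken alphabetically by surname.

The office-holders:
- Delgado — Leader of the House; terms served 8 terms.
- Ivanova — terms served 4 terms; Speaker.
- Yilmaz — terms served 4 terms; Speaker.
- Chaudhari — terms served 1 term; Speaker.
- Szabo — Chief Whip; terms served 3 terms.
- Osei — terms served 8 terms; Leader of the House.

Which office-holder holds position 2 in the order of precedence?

By parliamentary office: Ivanova, Yilmaz and Chaudhari (Speaker); then Delgado and Osei (Leader of the House); then Szabo (Chief Whip).
Among Ivanova, Yilmaz and Chaudhari, by terms served (higher first): Ivanova and Yilmaz (4 terms) before Chaudhari (1 term).
Among Ivanova and Yilmaz, alphabetically by surname: Ivanova before Yilmaz.
Delgado and Osei both have terms served 8 terms, so the next rule applies.
Among Delgado and Osei, alphabetically by surname: Delgado before Osei.
Order: Ivanova, Yilmaz, Chaudhari, Delgado, Osei, Szabo.

Yilmaz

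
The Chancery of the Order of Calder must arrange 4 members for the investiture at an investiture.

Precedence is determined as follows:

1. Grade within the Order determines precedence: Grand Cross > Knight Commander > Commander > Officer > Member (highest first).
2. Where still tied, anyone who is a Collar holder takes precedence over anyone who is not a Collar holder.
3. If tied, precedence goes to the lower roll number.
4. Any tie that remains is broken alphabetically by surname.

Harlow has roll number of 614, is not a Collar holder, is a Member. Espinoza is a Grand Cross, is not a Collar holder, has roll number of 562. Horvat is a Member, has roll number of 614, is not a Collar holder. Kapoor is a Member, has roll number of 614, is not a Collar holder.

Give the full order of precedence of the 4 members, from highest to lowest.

By grade within the Order: Espinoza (Grand Cross); then Harlow, Horvat and Kapoor (Member).
Harlow, Horvat and Kapoor are each not a Collar holder, so the next rule applies.
Harlow, Horvat and Kapoor all have roll number 614, so the next rule applies.
Among Harlow, Horvat and Kapoor, alphabetically by surname: Harlow before Horvat before Kapoor.
Full order: Espinoza, Harlow, Horvat, Kapoor.

Espinoza, Harlow, Horvat, Kapoor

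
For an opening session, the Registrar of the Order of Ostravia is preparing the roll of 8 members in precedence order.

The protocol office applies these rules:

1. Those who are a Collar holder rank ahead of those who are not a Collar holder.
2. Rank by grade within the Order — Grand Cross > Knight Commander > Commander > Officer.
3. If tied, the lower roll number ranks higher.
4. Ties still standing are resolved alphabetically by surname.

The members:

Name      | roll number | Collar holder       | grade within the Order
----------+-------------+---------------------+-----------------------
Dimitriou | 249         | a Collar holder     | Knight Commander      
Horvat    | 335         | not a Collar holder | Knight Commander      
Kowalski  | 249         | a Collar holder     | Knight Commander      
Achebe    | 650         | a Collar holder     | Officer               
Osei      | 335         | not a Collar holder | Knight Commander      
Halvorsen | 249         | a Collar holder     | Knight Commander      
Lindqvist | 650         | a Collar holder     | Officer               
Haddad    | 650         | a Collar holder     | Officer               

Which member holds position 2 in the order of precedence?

By the first rule: Dimitriou, Halvorsen, Kowalski, Achebe, Haddad and Lindqvist (each a Collar holder); then Horvat and Osei (both not a Collar holder).
Among Dimitriou, Halvorsen, Kowalski, Achebe, Haddad and Lindqvist, by grade within the Order: Dimitriou, Halvorsen and Kowalski (Knight Commander) before Achebe, Haddad and Lindqvist (Officer).
Dimitriou, Halvorsen and Kowalski all have roll number 249, so the next rule applies.
Among Dimitriou, Halvorsen and Kowalski, alphabetically by surname: Dimitriou before Halvorsen before Kowalski.
Achebe, Haddad and Lindqvist all have roll number 650, so the next rule applies.
Among Achebe, Haddad and Lindqvist, alphabetically by surname: Achebe before Haddad before Lindqvist.
Horvat and Osei are each Knight Commander, so the next rule applies.
Horvat and Osei both have roll number 335, so the next rule applies.
Among Horvat and Osei, alphabetically by surname: Horvat before Osei.
Order: Dimitriou, Halvorsen, Kowalski, Achebe, Haddad, Lindqvist, Horvat, Osei.

Halvorsen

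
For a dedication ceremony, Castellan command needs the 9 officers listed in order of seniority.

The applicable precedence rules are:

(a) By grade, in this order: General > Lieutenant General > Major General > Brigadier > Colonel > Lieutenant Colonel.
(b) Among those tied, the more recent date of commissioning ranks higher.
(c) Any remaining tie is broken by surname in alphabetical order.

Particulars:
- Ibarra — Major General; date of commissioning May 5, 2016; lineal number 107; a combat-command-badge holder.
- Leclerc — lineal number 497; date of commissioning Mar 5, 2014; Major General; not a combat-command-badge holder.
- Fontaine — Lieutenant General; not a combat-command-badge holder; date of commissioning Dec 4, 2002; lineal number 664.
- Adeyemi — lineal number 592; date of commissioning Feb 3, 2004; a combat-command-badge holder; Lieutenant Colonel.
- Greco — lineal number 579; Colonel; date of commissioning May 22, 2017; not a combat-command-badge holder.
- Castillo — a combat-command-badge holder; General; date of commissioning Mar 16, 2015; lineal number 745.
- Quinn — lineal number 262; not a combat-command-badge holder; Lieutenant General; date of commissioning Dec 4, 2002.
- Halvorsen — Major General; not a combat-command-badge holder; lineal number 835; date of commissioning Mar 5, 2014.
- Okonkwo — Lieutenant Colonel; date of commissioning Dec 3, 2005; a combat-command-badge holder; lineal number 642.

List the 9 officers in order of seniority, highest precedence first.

By grade: Castillo (General); then Fontaine and Quinn (Lieutenant General); then Ibarra, Halvorsen and Leclerc (Major General); then Greco (Colonel); then Okonkwo and Adeyemi (Lieutenant Colonel).
Fontaine and Quinn both have date of commissioning Dec 4, 2002, so the next rule applies.
Among Fontaine and Quinn, alphabetically by surname: Fontaine before Quinn.
Among Ibarra, Halvorsen and Leclerc, by date of commissioning (later first): Ibarra (May 5, 2016) before Halvorsen and Leclerc (Mar 5, 2014).
Among Halvorsen and Leclerc, alphabetically by surname: Halvorsen before Leclerc.
Among Okonkwo and Adeyemi, by date of commissioning (later first): Okonkwo (Dec 3, 2005) before Adeyemi (Feb 3, 2004).
Full order: Castillo, Fontaine, Quinn, Ibarra, Halvorsen, Leclerc, Greco, Okonkwo, Adeyemi.

Castillo, Fontaine, Quinn, Ibarra, Halvorsen, Leclerc, Greco, Okonkwo, Adeyemi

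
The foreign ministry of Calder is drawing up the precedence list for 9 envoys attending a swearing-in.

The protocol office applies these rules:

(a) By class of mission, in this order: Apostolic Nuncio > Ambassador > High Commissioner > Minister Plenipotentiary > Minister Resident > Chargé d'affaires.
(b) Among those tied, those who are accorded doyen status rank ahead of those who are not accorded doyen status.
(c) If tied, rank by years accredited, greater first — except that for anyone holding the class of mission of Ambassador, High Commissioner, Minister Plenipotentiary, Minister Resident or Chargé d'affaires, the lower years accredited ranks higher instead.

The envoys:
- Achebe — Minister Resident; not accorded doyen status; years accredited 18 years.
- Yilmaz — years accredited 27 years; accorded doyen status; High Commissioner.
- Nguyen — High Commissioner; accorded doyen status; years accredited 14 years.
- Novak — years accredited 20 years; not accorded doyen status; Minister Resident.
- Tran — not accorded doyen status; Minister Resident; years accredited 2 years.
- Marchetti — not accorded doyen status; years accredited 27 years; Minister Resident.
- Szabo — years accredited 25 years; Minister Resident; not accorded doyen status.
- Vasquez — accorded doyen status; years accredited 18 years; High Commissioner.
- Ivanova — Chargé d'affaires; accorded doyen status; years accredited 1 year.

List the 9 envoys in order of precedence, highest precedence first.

Nguyen, Vasquez, Yilmaz, Tran, Achebe, Novak, Szabo, Marchetti, Ivanova

By class of mission: Nguyen, Vasquez and Yilmaz (High Commissioner); then Tran, Achebe, Novak, Szabo and Marchetti (Minister Resident); then Ivanova (Chargé d'affaires).
Nguyen, Vasquez and Yilmaz are each accorded doyen status, so the next rule applies.
Among Nguyen, Vasquez and Yilmaz, by years accredited (lower first) (reversed rule for this group): Nguyen (14 years) before Vasquez (18 years) before Yilmaz (27 years).
Tran, Achebe, Novak, Szabo and Marchetti are each not accorded doyen status, so the next rule applies.
Among Tran, Achebe, Novak, Szabo and Marchetti, by years accredited (lower first) (reversed rule for this group): Tran (2 years) before Achebe (18 years) before Novak (20 years) before Szabo (25 years) before Marchetti (27 years).
Full order: Nguyen, Vasquez, Yilmaz, Tran, Achebe, Novak, Szabo, Marchetti, Ivanova.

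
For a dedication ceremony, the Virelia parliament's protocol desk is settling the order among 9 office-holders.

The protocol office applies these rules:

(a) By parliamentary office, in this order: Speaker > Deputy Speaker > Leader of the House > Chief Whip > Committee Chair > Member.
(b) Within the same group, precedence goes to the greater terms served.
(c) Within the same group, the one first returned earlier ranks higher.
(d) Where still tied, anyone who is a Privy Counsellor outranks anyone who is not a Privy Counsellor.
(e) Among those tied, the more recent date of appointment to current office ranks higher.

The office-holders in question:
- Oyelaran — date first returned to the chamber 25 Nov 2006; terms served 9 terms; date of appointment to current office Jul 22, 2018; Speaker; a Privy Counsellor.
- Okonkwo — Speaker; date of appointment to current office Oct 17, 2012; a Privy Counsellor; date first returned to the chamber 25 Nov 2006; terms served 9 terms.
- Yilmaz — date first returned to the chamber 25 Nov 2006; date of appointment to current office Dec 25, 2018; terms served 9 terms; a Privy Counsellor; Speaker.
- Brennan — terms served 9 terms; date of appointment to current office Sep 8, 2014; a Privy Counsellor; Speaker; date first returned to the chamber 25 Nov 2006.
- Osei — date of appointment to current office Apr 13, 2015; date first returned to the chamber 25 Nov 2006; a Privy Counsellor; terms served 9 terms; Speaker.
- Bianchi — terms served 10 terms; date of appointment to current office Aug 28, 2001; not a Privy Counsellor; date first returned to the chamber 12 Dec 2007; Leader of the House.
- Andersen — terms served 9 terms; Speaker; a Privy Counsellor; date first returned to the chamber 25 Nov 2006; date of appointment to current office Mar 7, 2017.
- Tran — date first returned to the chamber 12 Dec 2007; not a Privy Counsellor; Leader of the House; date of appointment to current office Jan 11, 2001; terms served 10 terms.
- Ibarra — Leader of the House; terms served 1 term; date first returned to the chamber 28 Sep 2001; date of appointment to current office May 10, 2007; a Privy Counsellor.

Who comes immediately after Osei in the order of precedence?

By parliamentary office: Yilmaz, Oyelaran, Andersen, Osei, Brennan and Okonkwo (Speaker); then Bianchi, Tran and Ibarra (Leader of the House).
Yilmaz, Oyelaran, Andersen, Osei, Brennan and Okonkwo all have terms served 9 terms, so the next rule applies.
Yilmaz, Oyelaran, Andersen, Osei, Brennan and Okonkwo all have date first returned to the chamber 25 Nov 2006, so the next rule applies.
Yilmaz, Oyelaran, Andersen, Osei, Brennan and Okonkwo are each a Privy Counsellor, so the next rule applies.
Among Yilmaz, Oyelaran, Andersen, Osei, Brennan and Okonkwo, by date of appointment to current office (later first): Yilmaz (Dec 25, 2018) before Oyelaran (Jul 22, 2018) before Andersen (Mar 7, 2017) before Osei (Apr 13, 2015) before Brennan (Sep 8, 2014) before Okonkwo (Oct 17, 2012).
Among Bianchi, Tran and Ibarra, by terms served (higher first): Bianchi and Tran (10 terms) before Ibarra (1 term).
Bianchi and Tran both have date first returned to the chamber 12 Dec 2007, so the next rule applies.
Bianchi and Tran are each not a Privy Counsellor, so the next rule applies.
Among Bianchi and Tran, by date of appointment to current office (later first): Bianchi (Aug 28, 2001) before Tran (Jan 11, 2001).
Order: Yilmaz, Oyelaran, Andersen, Osei, Brennan, Okonkwo, Bianchi, Tran, Ibarra.

Brennan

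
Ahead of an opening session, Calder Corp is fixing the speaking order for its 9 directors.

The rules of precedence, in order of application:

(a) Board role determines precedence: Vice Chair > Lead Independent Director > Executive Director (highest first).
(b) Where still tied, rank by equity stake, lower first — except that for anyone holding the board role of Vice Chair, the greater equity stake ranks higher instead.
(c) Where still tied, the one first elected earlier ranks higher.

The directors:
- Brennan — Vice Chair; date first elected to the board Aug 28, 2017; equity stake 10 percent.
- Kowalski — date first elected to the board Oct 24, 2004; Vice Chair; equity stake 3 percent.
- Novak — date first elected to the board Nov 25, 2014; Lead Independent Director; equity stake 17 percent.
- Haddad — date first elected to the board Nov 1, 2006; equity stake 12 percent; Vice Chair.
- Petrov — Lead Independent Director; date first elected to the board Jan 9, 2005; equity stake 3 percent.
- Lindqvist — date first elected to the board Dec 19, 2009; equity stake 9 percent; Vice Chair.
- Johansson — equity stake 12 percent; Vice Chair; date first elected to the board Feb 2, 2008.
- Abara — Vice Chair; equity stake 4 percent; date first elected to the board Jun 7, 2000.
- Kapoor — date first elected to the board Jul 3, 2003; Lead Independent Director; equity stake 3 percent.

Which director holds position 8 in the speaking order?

Petrov

By board role: Haddad, Johansson, Brennan, Lindqvist, Abara and Kowalski (Vice Chair); then Kapoor, Petrov and Novak (Lead Independent Director).
Among Haddad, Johansson, Brennan, Lindqvist, Abara and Kowalski, by equity stake (higher first) (reversed rule for this group): Haddad and Johansson (12 percent) before Brennan (10 percent) before Lindqvist (9 percent) before Abara (4 percent) before Kowalski (3 percent).
Among Haddad and Johansson, by date first elected to the board (earlier first): Haddad (Nov 1, 2006) before Johansson (Feb 2, 2008).
Among Kapoor, Petrov and Novak, by equity stake (lower first): Kapoor and Petrov (3 percent) before Novak (17 percent).
Among Kapoor and Petrov, by date first elected to the board (earlier first): Kapoor (Jul 3, 2003) before Petrov (Jan 9, 2005).
Order: Haddad, Johansson, Brennan, Lindqvist, Abara, Kowalski, Kapoor, Petrov, Novak.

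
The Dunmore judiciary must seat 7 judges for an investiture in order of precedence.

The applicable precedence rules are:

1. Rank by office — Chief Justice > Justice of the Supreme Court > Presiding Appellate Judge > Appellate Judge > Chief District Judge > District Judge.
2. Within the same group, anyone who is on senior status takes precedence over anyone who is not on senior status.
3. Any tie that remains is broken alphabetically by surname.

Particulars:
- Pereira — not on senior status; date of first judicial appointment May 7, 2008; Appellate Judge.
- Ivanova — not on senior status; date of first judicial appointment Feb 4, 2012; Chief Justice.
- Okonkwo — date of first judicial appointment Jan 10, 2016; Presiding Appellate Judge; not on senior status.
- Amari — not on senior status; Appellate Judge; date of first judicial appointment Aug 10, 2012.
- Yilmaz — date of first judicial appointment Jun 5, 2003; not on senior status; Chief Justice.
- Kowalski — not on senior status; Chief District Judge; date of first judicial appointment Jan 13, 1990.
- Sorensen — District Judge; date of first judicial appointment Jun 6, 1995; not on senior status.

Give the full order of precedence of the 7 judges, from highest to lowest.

Ivanova, Yilmaz, Okonkwo, Amari, Pereira, Kowalski, Sorensen

By office: Ivanova and Yilmaz (Chief Justice); then Okonkwo (Presiding Appellate Judge); then Amari and Pereira (Appellate Judge); then Kowalski (Chief District Judge); then Sorensen (District Judge).
Ivanova and Yilmaz are each not on senior status, so the next rule applies.
Among Ivanova and Yilmaz, alphabetically by surname: Ivanova before Yilmaz.
Amari and Pereira are each not on senior status, so the next rule applies.
Among Amari and Pereira, alphabetically by surname: Amari before Pereira.
Full order: Ivanova, Yilmaz, Okonkwo, Amari, Pereira, Kowalski, Sorensen.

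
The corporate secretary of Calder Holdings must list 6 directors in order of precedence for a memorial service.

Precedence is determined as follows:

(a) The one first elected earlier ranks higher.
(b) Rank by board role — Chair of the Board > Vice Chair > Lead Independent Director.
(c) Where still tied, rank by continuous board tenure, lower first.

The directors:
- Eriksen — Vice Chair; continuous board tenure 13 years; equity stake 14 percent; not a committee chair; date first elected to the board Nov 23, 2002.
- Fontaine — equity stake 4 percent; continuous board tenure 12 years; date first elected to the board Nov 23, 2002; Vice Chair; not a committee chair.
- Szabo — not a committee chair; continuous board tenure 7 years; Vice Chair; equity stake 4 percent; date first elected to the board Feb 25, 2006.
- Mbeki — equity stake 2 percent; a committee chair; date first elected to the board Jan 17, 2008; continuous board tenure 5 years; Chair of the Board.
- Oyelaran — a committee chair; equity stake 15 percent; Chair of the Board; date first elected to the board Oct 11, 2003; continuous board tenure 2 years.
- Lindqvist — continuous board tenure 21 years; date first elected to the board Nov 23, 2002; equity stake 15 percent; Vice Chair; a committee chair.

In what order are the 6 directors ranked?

Fontaine, Eriksen, Lindqvist, Oyelaran, Szabo, Mbeki

By date first elected to the board (earlier first): Fontaine, Eriksen and Lindqvist (each Nov 23, 2002); then Oyelaran (Oct 11, 2003); then Szabo (Feb 25, 2006); then Mbeki (Jan 17, 2008).
Fontaine, Eriksen and Lindqvist are each Vice Chair, so the next rule applies.
Among Fontaine, Eriksen and Lindqvist, by continuous board tenure (lower first): Fontaine (12 years) before Eriksen (13 years) before Lindqvist (21 years).
Full order: Fontaine, Eriksen, Lindqvist, Oyelaran, Szabo, Mbeki.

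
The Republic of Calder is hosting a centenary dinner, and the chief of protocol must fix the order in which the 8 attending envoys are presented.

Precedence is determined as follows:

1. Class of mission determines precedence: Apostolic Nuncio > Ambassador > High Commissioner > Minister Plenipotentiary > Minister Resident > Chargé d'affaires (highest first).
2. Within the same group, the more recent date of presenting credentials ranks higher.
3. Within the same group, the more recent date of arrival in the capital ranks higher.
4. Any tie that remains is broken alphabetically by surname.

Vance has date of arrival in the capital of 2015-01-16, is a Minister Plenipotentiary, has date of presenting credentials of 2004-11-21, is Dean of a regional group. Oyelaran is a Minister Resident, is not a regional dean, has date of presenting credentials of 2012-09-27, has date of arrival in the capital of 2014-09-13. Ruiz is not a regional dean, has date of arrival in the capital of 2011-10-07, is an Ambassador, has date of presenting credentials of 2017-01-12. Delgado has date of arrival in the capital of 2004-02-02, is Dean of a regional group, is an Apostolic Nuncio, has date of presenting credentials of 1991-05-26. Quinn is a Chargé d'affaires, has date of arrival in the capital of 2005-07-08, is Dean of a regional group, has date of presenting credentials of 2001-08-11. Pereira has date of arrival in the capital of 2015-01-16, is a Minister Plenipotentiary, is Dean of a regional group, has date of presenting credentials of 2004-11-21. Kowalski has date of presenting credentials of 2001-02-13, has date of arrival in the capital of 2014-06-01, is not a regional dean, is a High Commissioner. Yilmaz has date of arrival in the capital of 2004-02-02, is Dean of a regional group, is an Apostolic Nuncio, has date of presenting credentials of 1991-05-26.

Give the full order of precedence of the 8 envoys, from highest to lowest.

Delgado, Yilmaz, Ruiz, Kowalski, Pereira, Vance, Oyelaran, Quinn

By class of mission: Delgado and Yilmaz (Apostolic Nuncio); then Ruiz (Ambassador); then Kowalski (High Commissioner); then Pereira and Vance (Minister Plenipotentiary); then Oyelaran (Minister Resident); then Quinn (Chargé d'affaires).
Delgado and Yilmaz both have date of presenting credentials 1991-05-26, so the next rule applies.
Delgado and Yilmaz both have date of arrival in the capital 2004-02-02, so the next rule applies.
Among Delgado and Yilmaz, alphabetically by surname: Delgado before Yilmaz.
Pereira and Vance both have date of presenting credentials 2004-11-21, so the next rule applies.
Pereira and Vance both have date of arrival in the capital 2015-01-16, so the next rule applies.
Among Pereira and Vance, alphabetically by surname: Pereira before Vance.
Full order: Delgado, Yilmaz, Ruiz, Kowalski, Pereira, Vance, Oyelaran, Quinn.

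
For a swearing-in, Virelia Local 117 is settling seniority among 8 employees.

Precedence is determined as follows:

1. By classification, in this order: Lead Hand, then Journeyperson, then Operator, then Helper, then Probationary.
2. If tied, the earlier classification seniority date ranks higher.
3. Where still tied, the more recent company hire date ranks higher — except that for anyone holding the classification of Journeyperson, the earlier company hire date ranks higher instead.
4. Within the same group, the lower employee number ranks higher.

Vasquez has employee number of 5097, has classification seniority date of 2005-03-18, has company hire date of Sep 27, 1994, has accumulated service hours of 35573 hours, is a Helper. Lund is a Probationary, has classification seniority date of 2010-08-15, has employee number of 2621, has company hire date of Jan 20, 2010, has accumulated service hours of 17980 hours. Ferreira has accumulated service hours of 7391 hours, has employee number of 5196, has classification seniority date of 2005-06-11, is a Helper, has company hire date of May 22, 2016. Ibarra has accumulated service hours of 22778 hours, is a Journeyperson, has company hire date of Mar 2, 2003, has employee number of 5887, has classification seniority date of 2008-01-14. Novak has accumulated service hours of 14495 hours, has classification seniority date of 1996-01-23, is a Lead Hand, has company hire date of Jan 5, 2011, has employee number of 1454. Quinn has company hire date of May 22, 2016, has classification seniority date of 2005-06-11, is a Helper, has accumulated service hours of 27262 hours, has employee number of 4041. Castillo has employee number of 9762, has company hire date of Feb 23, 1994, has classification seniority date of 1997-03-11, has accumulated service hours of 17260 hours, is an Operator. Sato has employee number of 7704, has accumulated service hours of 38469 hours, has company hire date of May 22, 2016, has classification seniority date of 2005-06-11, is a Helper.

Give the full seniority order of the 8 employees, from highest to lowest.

Novak, Ibarra, Castillo, Vasquez, Quinn, Ferreira, Sato, Lund

By classification: Novak (Lead Hand); then Ibarra (Journeyperson); then Castillo (Operator); then Vasquez, Quinn, Ferreira and Sato (Helper); then Lund (Probationary).
Among Vasquez, Quinn, Ferreira and Sato, by classification seniority date (earlier first): Vasquez (2005-03-18) before Quinn, Ferreira and Sato (2005-06-11).
Quinn, Ferreira and Sato all have company hire date May 22, 2016, so the next rule applies.
Among Quinn, Ferreira and Sato, by employee number (lower first): Quinn (4041) before Ferreira (5196) before Sato (7704).
Full order: Novak, Ibarra, Castillo, Vasquez, Quinn, Ferreira, Sato, Lund.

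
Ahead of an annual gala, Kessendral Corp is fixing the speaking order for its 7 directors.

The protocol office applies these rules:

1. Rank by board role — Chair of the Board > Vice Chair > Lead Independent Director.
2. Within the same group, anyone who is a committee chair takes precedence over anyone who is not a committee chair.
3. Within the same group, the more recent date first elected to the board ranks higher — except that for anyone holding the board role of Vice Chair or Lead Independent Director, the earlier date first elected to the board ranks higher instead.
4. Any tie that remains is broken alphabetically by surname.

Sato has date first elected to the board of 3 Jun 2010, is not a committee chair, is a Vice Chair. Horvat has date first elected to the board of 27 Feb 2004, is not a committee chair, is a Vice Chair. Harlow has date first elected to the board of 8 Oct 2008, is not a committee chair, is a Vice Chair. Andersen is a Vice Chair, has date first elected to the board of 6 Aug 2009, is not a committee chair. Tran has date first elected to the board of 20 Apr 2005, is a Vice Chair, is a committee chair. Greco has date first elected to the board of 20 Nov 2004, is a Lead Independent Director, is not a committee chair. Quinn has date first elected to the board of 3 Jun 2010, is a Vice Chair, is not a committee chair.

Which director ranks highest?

By board role: Tran, Horvat, Harlow, Andersen, Quinn and Sato (Vice Chair); then Greco (Lead Independent Director).
Among Tran, Horvat, Harlow, Andersen, Quinn and Sato, a committee chair before not a committee chair: Tran (a committee chair) before Horvat, Harlow, Andersen, Quinn and Sato (not a committee chair).
Among Horvat, Harlow, Andersen, Quinn and Sato, by date first elected to the board (earlier first) (reversed rule for this group): Horvat (27 Feb 2004) before Harlow (8 Oct 2008) before Andersen (6 Aug 2009) before Quinn and Sato (3 Jun 2010).
Among Quinn and Sato, alphabetically by surname: Quinn before Sato.
Order: Tran, Horvat, Harlow, Andersen, Quinn, Sato, Greco.

Tran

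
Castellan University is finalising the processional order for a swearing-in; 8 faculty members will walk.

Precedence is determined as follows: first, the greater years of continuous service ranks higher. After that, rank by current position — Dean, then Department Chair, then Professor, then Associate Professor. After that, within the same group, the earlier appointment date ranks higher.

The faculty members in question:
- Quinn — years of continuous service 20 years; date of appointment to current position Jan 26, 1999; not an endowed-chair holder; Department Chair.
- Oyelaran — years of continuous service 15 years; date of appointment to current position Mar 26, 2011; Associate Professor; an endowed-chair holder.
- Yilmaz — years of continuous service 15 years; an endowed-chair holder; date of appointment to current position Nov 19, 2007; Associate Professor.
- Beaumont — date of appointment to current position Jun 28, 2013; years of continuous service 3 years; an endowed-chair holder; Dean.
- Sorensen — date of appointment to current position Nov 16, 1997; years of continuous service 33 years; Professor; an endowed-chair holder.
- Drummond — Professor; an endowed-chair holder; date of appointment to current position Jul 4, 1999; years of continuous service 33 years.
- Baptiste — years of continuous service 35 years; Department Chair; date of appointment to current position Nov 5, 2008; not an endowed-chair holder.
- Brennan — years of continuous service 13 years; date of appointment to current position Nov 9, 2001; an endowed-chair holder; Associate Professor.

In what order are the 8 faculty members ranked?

Baptiste, Sorensen, Drummond, Quinn, Yilmaz, Oyelaran, Brennan, Beaumont

By years of continuous service (higher first): Baptiste (35 years); then Sorensen and Drummond (both 33 years); then Quinn (20 years); then Yilmaz and Oyelaran (both 15 years); then Brennan (13 years); then Beaumont (3 years).
Sorensen and Drummond are each Professor, so the next rule applies.
Among Sorensen and Drummond, by date of appointment to current position (earlier first): Sorensen (Nov 16, 1997) before Drummond (Jul 4, 1999).
Yilmaz and Oyelaran are each Associate Professor, so the next rule applies.
Among Yilmaz and Oyelaran, by date of appointment to current position (earlier first): Yilmaz (Nov 19, 2007) before Oyelaran (Mar 26, 2011).
Full order: Baptiste, Sorensen, Drummond, Quinn, Yilmaz, Oyelaran, Brennan, Beaumont.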